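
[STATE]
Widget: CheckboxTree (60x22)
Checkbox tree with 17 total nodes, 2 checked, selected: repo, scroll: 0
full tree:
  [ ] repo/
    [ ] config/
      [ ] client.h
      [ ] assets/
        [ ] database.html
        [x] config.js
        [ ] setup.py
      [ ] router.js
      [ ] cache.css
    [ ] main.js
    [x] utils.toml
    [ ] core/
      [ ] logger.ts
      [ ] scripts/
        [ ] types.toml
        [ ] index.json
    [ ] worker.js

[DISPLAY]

>[-] repo/                                                  
   [-] config/                                              
     [ ] client.h                                           
     [-] assets/                                            
       [ ] database.html                                    
       [x] config.js                                        
       [ ] setup.py                                         
     [ ] router.js                                          
     [ ] cache.css                                          
   [ ] main.js                                              
   [x] utils.toml                                           
   [ ] core/                                                
     [ ] logger.ts                                          
     [ ] scripts/                                           
       [ ] types.toml                                       
       [ ] index.json                                       
   [ ] worker.js                                            
                                                            
                                                            
                                                            
                                                            
                                                            


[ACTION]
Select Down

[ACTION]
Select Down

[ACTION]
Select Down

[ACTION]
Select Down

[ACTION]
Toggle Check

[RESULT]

 [-] repo/                                                  
   [-] config/                                              
     [ ] client.h                                           
     [-] assets/                                            
>      [x] database.html                                    
       [x] config.js                                        
       [ ] setup.py                                         
     [ ] router.js                                          
     [ ] cache.css                                          
   [ ] main.js                                              
   [x] utils.toml                                           
   [ ] core/                                                
     [ ] logger.ts                                          
     [ ] scripts/                                           
       [ ] types.toml                                       
       [ ] index.json                                       
   [ ] worker.js                                            
                                                            
                                                            
                                                            
                                                            
                                                            


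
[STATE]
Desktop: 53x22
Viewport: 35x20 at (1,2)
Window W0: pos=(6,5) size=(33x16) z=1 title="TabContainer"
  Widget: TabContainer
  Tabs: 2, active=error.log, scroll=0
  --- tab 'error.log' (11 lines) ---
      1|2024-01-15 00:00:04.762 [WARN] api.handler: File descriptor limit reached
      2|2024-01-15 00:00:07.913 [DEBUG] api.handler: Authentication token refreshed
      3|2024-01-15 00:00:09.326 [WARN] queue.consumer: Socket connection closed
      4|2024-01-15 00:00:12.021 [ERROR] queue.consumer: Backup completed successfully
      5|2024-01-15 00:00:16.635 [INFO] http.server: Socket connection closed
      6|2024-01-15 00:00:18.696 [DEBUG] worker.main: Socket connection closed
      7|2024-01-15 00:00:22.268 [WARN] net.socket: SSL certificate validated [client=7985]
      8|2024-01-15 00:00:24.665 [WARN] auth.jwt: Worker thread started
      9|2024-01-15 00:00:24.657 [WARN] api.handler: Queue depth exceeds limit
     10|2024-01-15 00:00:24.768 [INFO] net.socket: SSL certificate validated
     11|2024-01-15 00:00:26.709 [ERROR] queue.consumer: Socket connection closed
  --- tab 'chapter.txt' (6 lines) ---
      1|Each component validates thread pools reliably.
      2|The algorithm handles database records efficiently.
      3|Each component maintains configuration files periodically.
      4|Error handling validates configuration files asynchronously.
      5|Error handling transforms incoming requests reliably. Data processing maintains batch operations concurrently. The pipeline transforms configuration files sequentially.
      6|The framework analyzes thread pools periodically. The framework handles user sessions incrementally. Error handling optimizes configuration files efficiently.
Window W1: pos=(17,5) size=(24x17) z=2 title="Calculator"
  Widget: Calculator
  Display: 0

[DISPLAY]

                                   
                                   
                                   
     ┏━━━━━━━━━━┏━━━━━━━━━━━━━━━━━━
     ┃ TabContai┃ Calculator       
     ┠──────────┠──────────────────
     ┃[error.log┃                  
     ┃──────────┃┌───┬───┬───┬───┐ 
     ┃2024-01-15┃│ 7 │ 8 │ 9 │ ÷ │ 
     ┃2024-01-15┃├───┼───┼───┼───┤ 
     ┃2024-01-15┃│ 4 │ 5 │ 6 │ × │ 
     ┃2024-01-15┃├───┼───┼───┼───┤ 
     ┃2024-01-15┃│ 1 │ 2 │ 3 │ - │ 
     ┃2024-01-15┃├───┼───┼───┼───┤ 
     ┃2024-01-15┃│ 0 │ . │ = │ + │ 
     ┃2024-01-15┃├───┼───┼───┼───┤ 
     ┃2024-01-15┃│ C │ MC│ MR│ M+│ 
     ┃2024-01-15┃└───┴───┴───┴───┘ 
     ┗━━━━━━━━━━┃                  
                ┗━━━━━━━━━━━━━━━━━━


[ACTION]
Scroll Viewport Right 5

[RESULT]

                                   
                                   
                                   
┏━━━━━━━━━━┏━━━━━━━━━━━━━━━━━━━━━━┓
┃ TabContai┃ Calculator           ┃
┠──────────┠──────────────────────┨
┃[error.log┃                     0┃
┃──────────┃┌───┬───┬───┬───┐     ┃
┃2024-01-15┃│ 7 │ 8 │ 9 │ ÷ │     ┃
┃2024-01-15┃├───┼───┼───┼───┤     ┃
┃2024-01-15┃│ 4 │ 5 │ 6 │ × │     ┃
┃2024-01-15┃├───┼───┼───┼───┤     ┃
┃2024-01-15┃│ 1 │ 2 │ 3 │ - │     ┃
┃2024-01-15┃├───┼───┼───┼───┤     ┃
┃2024-01-15┃│ 0 │ . │ = │ + │     ┃
┃2024-01-15┃├───┼───┼───┼───┤     ┃
┃2024-01-15┃│ C │ MC│ MR│ M+│     ┃
┃2024-01-15┃└───┴───┴───┴───┘     ┃
┗━━━━━━━━━━┃                      ┃
           ┗━━━━━━━━━━━━━━━━━━━━━━┛


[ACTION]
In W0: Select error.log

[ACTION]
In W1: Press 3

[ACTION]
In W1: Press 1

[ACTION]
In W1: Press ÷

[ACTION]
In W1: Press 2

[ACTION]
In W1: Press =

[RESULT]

                                   
                                   
                                   
┏━━━━━━━━━━┏━━━━━━━━━━━━━━━━━━━━━━┓
┃ TabContai┃ Calculator           ┃
┠──────────┠──────────────────────┨
┃[error.log┃                  15.5┃
┃──────────┃┌───┬───┬───┬───┐     ┃
┃2024-01-15┃│ 7 │ 8 │ 9 │ ÷ │     ┃
┃2024-01-15┃├───┼───┼───┼───┤     ┃
┃2024-01-15┃│ 4 │ 5 │ 6 │ × │     ┃
┃2024-01-15┃├───┼───┼───┼───┤     ┃
┃2024-01-15┃│ 1 │ 2 │ 3 │ - │     ┃
┃2024-01-15┃├───┼───┼───┼───┤     ┃
┃2024-01-15┃│ 0 │ . │ = │ + │     ┃
┃2024-01-15┃├───┼───┼───┼───┤     ┃
┃2024-01-15┃│ C │ MC│ MR│ M+│     ┃
┃2024-01-15┃└───┴───┴───┴───┘     ┃
┗━━━━━━━━━━┃                      ┃
           ┗━━━━━━━━━━━━━━━━━━━━━━┛


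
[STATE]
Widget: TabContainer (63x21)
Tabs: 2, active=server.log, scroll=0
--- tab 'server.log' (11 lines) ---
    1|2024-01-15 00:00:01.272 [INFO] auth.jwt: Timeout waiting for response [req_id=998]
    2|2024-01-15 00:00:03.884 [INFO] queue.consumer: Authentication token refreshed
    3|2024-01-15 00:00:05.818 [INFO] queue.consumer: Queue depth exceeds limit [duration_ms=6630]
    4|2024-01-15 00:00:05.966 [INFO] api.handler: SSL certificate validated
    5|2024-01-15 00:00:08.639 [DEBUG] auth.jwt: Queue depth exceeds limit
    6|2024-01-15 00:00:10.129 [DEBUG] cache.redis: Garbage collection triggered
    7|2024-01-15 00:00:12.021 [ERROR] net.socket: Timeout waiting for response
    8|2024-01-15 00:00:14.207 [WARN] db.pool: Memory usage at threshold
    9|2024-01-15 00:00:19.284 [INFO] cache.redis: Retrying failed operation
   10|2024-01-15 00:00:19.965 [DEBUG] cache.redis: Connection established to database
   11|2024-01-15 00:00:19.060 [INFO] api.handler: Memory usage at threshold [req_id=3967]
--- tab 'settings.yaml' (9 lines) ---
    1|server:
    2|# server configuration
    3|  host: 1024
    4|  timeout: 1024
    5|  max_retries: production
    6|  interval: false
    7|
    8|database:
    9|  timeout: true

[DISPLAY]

[server.log]│ settings.yaml                                    
───────────────────────────────────────────────────────────────
2024-01-15 00:00:01.272 [INFO] auth.jwt: Timeout waiting for re
2024-01-15 00:00:03.884 [INFO] queue.consumer: Authentication t
2024-01-15 00:00:05.818 [INFO] queue.consumer: Queue depth exce
2024-01-15 00:00:05.966 [INFO] api.handler: SSL certificate val
2024-01-15 00:00:08.639 [DEBUG] auth.jwt: Queue depth exceeds l
2024-01-15 00:00:10.129 [DEBUG] cache.redis: Garbage collection
2024-01-15 00:00:12.021 [ERROR] net.socket: Timeout waiting for
2024-01-15 00:00:14.207 [WARN] db.pool: Memory usage at thresho
2024-01-15 00:00:19.284 [INFO] cache.redis: Retrying failed ope
2024-01-15 00:00:19.965 [DEBUG] cache.redis: Connection establi
2024-01-15 00:00:19.060 [INFO] api.handler: Memory usage at thr
                                                               
                                                               
                                                               
                                                               
                                                               
                                                               
                                                               
                                                               


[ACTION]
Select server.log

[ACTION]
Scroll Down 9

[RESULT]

[server.log]│ settings.yaml                                    
───────────────────────────────────────────────────────────────
2024-01-15 00:00:19.965 [DEBUG] cache.redis: Connection establi
2024-01-15 00:00:19.060 [INFO] api.handler: Memory usage at thr
                                                               
                                                               
                                                               
                                                               
                                                               
                                                               
                                                               
                                                               
                                                               
                                                               
                                                               
                                                               
                                                               
                                                               
                                                               
                                                               
                                                               


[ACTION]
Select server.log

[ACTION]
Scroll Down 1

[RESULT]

[server.log]│ settings.yaml                                    
───────────────────────────────────────────────────────────────
2024-01-15 00:00:03.884 [INFO] queue.consumer: Authentication t
2024-01-15 00:00:05.818 [INFO] queue.consumer: Queue depth exce
2024-01-15 00:00:05.966 [INFO] api.handler: SSL certificate val
2024-01-15 00:00:08.639 [DEBUG] auth.jwt: Queue depth exceeds l
2024-01-15 00:00:10.129 [DEBUG] cache.redis: Garbage collection
2024-01-15 00:00:12.021 [ERROR] net.socket: Timeout waiting for
2024-01-15 00:00:14.207 [WARN] db.pool: Memory usage at thresho
2024-01-15 00:00:19.284 [INFO] cache.redis: Retrying failed ope
2024-01-15 00:00:19.965 [DEBUG] cache.redis: Connection establi
2024-01-15 00:00:19.060 [INFO] api.handler: Memory usage at thr
                                                               
                                                               
                                                               
                                                               
                                                               
                                                               
                                                               
                                                               
                                                               


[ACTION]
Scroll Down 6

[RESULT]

[server.log]│ settings.yaml                                    
───────────────────────────────────────────────────────────────
2024-01-15 00:00:14.207 [WARN] db.pool: Memory usage at thresho
2024-01-15 00:00:19.284 [INFO] cache.redis: Retrying failed ope
2024-01-15 00:00:19.965 [DEBUG] cache.redis: Connection establi
2024-01-15 00:00:19.060 [INFO] api.handler: Memory usage at thr
                                                               
                                                               
                                                               
                                                               
                                                               
                                                               
                                                               
                                                               
                                                               
                                                               
                                                               
                                                               
                                                               
                                                               
                                                               


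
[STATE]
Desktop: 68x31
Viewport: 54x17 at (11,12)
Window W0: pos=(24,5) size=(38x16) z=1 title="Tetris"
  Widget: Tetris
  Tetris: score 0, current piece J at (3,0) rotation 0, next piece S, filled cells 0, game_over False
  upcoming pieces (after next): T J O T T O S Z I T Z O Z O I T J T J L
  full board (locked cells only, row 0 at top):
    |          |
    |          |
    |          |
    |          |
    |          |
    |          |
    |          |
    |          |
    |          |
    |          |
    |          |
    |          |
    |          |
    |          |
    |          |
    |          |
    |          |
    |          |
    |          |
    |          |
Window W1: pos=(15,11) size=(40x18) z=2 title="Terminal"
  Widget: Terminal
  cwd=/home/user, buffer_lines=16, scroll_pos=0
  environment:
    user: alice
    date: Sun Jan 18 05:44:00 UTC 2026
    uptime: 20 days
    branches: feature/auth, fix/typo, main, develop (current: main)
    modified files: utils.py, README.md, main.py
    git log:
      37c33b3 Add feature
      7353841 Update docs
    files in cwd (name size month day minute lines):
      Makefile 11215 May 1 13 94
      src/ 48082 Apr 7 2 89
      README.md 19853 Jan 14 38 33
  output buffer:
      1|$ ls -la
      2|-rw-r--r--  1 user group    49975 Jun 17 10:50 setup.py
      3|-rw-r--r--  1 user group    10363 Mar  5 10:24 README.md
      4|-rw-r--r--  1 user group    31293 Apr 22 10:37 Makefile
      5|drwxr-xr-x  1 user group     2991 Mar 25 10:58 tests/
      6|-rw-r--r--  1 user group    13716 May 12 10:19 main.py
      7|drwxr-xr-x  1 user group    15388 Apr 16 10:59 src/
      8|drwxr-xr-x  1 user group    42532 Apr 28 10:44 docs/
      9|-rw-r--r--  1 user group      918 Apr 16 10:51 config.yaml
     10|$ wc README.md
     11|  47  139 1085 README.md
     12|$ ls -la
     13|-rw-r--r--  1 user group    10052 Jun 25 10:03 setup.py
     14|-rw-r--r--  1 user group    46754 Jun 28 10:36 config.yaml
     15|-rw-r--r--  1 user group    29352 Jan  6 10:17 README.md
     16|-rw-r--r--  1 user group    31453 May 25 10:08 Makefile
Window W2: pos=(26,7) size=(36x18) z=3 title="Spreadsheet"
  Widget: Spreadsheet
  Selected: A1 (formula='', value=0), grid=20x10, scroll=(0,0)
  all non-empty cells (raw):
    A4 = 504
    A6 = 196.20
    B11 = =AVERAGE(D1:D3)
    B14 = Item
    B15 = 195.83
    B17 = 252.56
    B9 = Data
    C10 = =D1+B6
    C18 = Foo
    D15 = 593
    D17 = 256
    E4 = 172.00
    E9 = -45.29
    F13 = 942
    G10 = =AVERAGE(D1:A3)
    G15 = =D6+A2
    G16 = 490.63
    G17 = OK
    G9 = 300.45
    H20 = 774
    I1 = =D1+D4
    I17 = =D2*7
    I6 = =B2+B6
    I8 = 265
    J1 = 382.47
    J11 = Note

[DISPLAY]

    ┃ Terminal ┃----------------------------------┃   
    ┠──────────┃  1      [0]       0       0      ┃   
    ┃$ ls -la  ┃  2        0       0       0      ┃   
    ┃-rw-r--r--┃  3        0       0       0      ┃   
    ┃-rw-r--r--┃  4      504       0       0      ┃   
    ┃-rw-r--r--┃  5        0       0       0      ┃   
    ┃drwxr-xr-x┃  6   196.20       0       0      ┃   
    ┃-rw-r--r--┃  7        0       0       0      ┃   
    ┃drwxr-xr-x┃  8        0       0       0      ┃   
    ┃drwxr-xr-x┃  9        0Data           0      ┃   
    ┃-rw-r--r--┃ 10        0       0       0      ┃   
    ┃$ wc READM┃ 11        0       0       0      ┃   
    ┃  47  139 ┗━━━━━━━━━━━━━━━━━━━━━━━━━━━━━━━━━━┛   
    ┃$ ls -la                              ┃          
    ┃-rw-r--r--  1 user group    10052 Jun ┃          
    ┃-rw-r--r--  1 user group    46754 Jun ┃          
    ┗━━━━━━━━━━━━━━━━━━━━━━━━━━━━━━━━━━━━━━┛          


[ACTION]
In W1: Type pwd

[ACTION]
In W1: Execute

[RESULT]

    ┃ Terminal ┃----------------------------------┃   
    ┠──────────┃  1      [0]       0       0      ┃   
    ┃-rw-r--r--┃  2        0       0       0      ┃   
    ┃drwxr-xr-x┃  3        0       0       0      ┃   
    ┃drwxr-xr-x┃  4      504       0       0      ┃   
    ┃-rw-r--r--┃  5        0       0       0      ┃   
    ┃$ wc READM┃  6   196.20       0       0      ┃   
    ┃  47  139 ┃  7        0       0       0      ┃   
    ┃$ ls -la  ┃  8        0       0       0      ┃   
    ┃-rw-r--r--┃  9        0Data           0      ┃   
    ┃-rw-r--r--┃ 10        0       0       0      ┃   
    ┃-rw-r--r--┃ 11        0       0       0      ┃   
    ┃-rw-r--r--┗━━━━━━━━━━━━━━━━━━━━━━━━━━━━━━━━━━┛   
    ┃$ pwd                                 ┃          
    ┃/home/user                            ┃          
    ┃$ █                                   ┃          
    ┗━━━━━━━━━━━━━━━━━━━━━━━━━━━━━━━━━━━━━━┛          


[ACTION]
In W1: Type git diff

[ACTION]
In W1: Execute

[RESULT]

    ┃ Terminal ┃----------------------------------┃   
    ┠──────────┃  1      [0]       0       0      ┃   
    ┃-rw-r--r--┃  2        0       0       0      ┃   
    ┃-rw-r--r--┃  3        0       0       0      ┃   
    ┃-rw-r--r--┃  4      504       0       0      ┃   
    ┃-rw-r--r--┃  5        0       0       0      ┃   
    ┃$ pwd     ┃  6   196.20       0       0      ┃   
    ┃/home/user┃  7        0       0       0      ┃   
    ┃$ git diff┃  8        0       0       0      ┃   
    ┃diff --git┃  9        0Data           0      ┃   
    ┃--- a/main┃ 10        0       0       0      ┃   
    ┃+++ b/main┃ 11        0       0       0      ┃   
    ┃@@ -1,3 +1┗━━━━━━━━━━━━━━━━━━━━━━━━━━━━━━━━━━┛   
    ┃+# updated                            ┃          
    ┃ import sys                           ┃          
    ┃$ █                                   ┃          
    ┗━━━━━━━━━━━━━━━━━━━━━━━━━━━━━━━━━━━━━━┛          


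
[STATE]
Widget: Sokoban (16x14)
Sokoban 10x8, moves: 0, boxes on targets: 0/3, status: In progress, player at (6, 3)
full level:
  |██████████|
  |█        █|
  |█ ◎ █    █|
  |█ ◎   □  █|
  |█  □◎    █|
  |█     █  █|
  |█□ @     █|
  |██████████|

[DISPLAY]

██████████      
█        █      
█ ◎ █    █      
█ ◎   □  █      
█  □◎    █      
█     █  █      
█□ @     █      
██████████      
Moves: 0  0/3   
                
                
                
                
                


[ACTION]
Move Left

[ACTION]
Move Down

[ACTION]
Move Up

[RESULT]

██████████      
█        █      
█ ◎ █    █      
█ ◎   □  █      
█  □◎    █      
█ @   █  █      
█□       █      
██████████      
Moves: 2  0/3   
                
                
                
                
                


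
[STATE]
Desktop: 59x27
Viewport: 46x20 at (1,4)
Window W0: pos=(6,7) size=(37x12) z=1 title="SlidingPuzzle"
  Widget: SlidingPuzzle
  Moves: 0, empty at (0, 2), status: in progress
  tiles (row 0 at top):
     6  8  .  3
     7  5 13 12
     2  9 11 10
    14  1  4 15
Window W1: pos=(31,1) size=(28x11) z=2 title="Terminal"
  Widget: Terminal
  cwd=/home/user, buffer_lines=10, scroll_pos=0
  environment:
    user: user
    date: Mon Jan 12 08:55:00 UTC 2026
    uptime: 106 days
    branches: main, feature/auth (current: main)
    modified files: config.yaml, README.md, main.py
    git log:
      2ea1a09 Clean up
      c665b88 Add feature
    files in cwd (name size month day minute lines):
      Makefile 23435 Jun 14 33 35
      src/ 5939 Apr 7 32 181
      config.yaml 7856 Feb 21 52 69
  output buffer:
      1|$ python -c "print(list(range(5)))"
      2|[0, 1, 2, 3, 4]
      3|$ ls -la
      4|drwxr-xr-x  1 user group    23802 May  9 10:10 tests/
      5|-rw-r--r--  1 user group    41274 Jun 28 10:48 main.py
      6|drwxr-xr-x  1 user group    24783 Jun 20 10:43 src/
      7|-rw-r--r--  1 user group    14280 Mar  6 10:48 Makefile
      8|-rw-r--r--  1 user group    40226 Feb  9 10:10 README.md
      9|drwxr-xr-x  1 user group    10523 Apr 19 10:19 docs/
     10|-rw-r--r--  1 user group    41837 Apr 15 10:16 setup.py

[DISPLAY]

                              ┃$ python -c "pr
                              ┃[0, 1, 2, 3, 4]
                              ┃$ ls -la       
     ┏━━━━━━━━━━━━━━━━━━━━━━━━┃drwxr-xr-x  1 u
     ┃ SlidingPuzzle          ┃-rw-r--r--  1 u
     ┠────────────────────────┃drwxr-xr-x  1 u
     ┃┌────┬────┬────┬────┐   ┃-rw-r--r--  1 u
     ┃│  6 │  8 │    │  3 │   ┗━━━━━━━━━━━━━━━
     ┃├────┼────┼────┼────┤              ┃    
     ┃│  7 │  5 │ 13 │ 12 │              ┃    
     ┃├────┼────┼────┼────┤              ┃    
     ┃│  2 │  9 │ 11 │ 10 │              ┃    
     ┃├────┼────┼────┼────┤              ┃    
     ┃│ 14 │  1 │  4 │ 15 │              ┃    
     ┗━━━━━━━━━━━━━━━━━━━━━━━━━━━━━━━━━━━┛    
                                              
                                              
                                              
                                              
                                              


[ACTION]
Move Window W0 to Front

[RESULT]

                              ┃$ python -c "pr
                              ┃[0, 1, 2, 3, 4]
                              ┃$ ls -la       
     ┏━━━━━━━━━━━━━━━━━━━━━━━━━━━━━━━━━━━┓ 1 u
     ┃ SlidingPuzzle                     ┃ 1 u
     ┠───────────────────────────────────┨ 1 u
     ┃┌────┬────┬────┬────┐              ┃ 1 u
     ┃│  6 │  8 │    │  3 │              ┃━━━━
     ┃├────┼────┼────┼────┤              ┃    
     ┃│  7 │  5 │ 13 │ 12 │              ┃    
     ┃├────┼────┼────┼────┤              ┃    
     ┃│  2 │  9 │ 11 │ 10 │              ┃    
     ┃├────┼────┼────┼────┤              ┃    
     ┃│ 14 │  1 │  4 │ 15 │              ┃    
     ┗━━━━━━━━━━━━━━━━━━━━━━━━━━━━━━━━━━━┛    
                                              
                                              
                                              
                                              
                                              


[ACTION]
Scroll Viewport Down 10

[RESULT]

     ┏━━━━━━━━━━━━━━━━━━━━━━━━━━━━━━━━━━━┓ 1 u
     ┃ SlidingPuzzle                     ┃ 1 u
     ┠───────────────────────────────────┨ 1 u
     ┃┌────┬────┬────┬────┐              ┃ 1 u
     ┃│  6 │  8 │    │  3 │              ┃━━━━
     ┃├────┼────┼────┼────┤              ┃    
     ┃│  7 │  5 │ 13 │ 12 │              ┃    
     ┃├────┼────┼────┼────┤              ┃    
     ┃│  2 │  9 │ 11 │ 10 │              ┃    
     ┃├────┼────┼────┼────┤              ┃    
     ┃│ 14 │  1 │  4 │ 15 │              ┃    
     ┗━━━━━━━━━━━━━━━━━━━━━━━━━━━━━━━━━━━┛    
                                              
                                              
                                              
                                              
                                              
                                              
                                              
                                              


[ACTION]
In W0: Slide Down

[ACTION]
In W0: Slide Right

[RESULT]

     ┏━━━━━━━━━━━━━━━━━━━━━━━━━━━━━━━━━━━┓ 1 u
     ┃ SlidingPuzzle                     ┃ 1 u
     ┠───────────────────────────────────┨ 1 u
     ┃┌────┬────┬────┬────┐              ┃ 1 u
     ┃│  6 │    │  8 │  3 │              ┃━━━━
     ┃├────┼────┼────┼────┤              ┃    
     ┃│  7 │  5 │ 13 │ 12 │              ┃    
     ┃├────┼────┼────┼────┤              ┃    
     ┃│  2 │  9 │ 11 │ 10 │              ┃    
     ┃├────┼────┼────┼────┤              ┃    
     ┃│ 14 │  1 │  4 │ 15 │              ┃    
     ┗━━━━━━━━━━━━━━━━━━━━━━━━━━━━━━━━━━━┛    
                                              
                                              
                                              
                                              
                                              
                                              
                                              
                                              


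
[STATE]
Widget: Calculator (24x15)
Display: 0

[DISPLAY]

                       0
┌───┬───┬───┬───┐       
│ 7 │ 8 │ 9 │ ÷ │       
├───┼───┼───┼───┤       
│ 4 │ 5 │ 6 │ × │       
├───┼───┼───┼───┤       
│ 1 │ 2 │ 3 │ - │       
├───┼───┼───┼───┤       
│ 0 │ . │ = │ + │       
├───┼───┼───┼───┤       
│ C │ MC│ MR│ M+│       
└───┴───┴───┴───┘       
                        
                        
                        


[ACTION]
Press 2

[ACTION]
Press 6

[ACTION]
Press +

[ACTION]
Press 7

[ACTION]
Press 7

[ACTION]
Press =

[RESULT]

                     103
┌───┬───┬───┬───┐       
│ 7 │ 8 │ 9 │ ÷ │       
├───┼───┼───┼───┤       
│ 4 │ 5 │ 6 │ × │       
├───┼───┼───┼───┤       
│ 1 │ 2 │ 3 │ - │       
├───┼───┼───┼───┤       
│ 0 │ . │ = │ + │       
├───┼───┼───┼───┤       
│ C │ MC│ MR│ M+│       
└───┴───┴───┴───┘       
                        
                        
                        


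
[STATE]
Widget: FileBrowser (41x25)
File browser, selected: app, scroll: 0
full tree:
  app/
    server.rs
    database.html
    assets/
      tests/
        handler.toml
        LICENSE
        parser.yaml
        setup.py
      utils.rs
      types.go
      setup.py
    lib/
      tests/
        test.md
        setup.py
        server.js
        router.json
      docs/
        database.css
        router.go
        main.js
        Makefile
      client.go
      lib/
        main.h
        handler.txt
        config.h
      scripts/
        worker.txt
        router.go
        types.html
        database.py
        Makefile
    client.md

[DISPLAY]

> [-] app/                               
    server.rs                            
    database.html                        
    [+] assets/                          
    [+] lib/                             
    client.md                            
                                         
                                         
                                         
                                         
                                         
                                         
                                         
                                         
                                         
                                         
                                         
                                         
                                         
                                         
                                         
                                         
                                         
                                         
                                         


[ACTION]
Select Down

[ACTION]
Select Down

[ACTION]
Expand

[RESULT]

  [-] app/                               
    server.rs                            
  > database.html                        
    [+] assets/                          
    [+] lib/                             
    client.md                            
                                         
                                         
                                         
                                         
                                         
                                         
                                         
                                         
                                         
                                         
                                         
                                         
                                         
                                         
                                         
                                         
                                         
                                         
                                         


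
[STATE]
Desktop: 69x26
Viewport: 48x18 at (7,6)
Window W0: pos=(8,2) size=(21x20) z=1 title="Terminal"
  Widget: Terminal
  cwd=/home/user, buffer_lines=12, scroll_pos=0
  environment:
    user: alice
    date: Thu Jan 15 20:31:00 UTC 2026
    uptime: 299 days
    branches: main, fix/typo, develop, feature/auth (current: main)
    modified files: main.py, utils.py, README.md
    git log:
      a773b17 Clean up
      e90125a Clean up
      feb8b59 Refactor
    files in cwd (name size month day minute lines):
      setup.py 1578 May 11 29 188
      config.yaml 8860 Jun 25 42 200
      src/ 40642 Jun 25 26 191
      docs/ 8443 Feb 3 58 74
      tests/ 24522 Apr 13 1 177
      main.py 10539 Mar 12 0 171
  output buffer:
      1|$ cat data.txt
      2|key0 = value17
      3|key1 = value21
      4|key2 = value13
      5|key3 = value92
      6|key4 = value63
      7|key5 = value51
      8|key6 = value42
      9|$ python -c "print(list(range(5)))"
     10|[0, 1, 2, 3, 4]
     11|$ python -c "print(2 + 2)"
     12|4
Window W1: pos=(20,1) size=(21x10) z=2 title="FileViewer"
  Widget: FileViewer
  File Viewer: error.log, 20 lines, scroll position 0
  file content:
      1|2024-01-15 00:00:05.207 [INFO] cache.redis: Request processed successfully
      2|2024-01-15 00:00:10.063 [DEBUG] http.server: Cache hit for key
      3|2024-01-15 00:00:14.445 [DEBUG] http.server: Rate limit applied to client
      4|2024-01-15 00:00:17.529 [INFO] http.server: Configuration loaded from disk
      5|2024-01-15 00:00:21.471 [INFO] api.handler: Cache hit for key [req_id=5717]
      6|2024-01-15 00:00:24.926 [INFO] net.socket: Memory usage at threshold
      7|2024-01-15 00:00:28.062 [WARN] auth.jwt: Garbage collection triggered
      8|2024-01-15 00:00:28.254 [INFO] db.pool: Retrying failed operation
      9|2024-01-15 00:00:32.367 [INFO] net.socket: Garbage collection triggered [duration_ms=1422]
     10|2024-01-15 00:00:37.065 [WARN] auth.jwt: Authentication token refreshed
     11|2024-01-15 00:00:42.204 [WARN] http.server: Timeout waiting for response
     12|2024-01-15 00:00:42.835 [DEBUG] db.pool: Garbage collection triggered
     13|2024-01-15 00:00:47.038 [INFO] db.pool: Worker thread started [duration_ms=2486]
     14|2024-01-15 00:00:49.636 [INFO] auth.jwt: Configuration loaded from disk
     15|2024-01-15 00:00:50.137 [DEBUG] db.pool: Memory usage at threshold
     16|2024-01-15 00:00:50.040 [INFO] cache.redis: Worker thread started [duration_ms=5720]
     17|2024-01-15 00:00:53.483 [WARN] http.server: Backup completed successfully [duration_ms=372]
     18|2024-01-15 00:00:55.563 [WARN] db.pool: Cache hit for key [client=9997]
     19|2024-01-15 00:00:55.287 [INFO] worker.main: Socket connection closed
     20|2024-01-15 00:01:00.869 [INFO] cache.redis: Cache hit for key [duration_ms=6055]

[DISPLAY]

 ┃key0 = valu┃2024-01-15 00:00:1░┃              
 ┃key1 = valu┃2024-01-15 00:00:1░┃              
 ┃key2 = valu┃2024-01-15 00:00:2░┃              
 ┃key3 = valu┃2024-01-15 00:00:2▼┃              
 ┃key4 = valu┗━━━━━━━━━━━━━━━━━━━┛              
 ┃key5 = value51     ┃                          
 ┃key6 = value42     ┃                          
 ┃$ python -c "print(┃                          
 ┃[0, 1, 2, 3, 4]    ┃                          
 ┃$ python -c "print(┃                          
 ┃4                  ┃                          
 ┃$ █                ┃                          
 ┃                   ┃                          
 ┃                   ┃                          
 ┃                   ┃                          
 ┗━━━━━━━━━━━━━━━━━━━┛                          
                                                
                                                


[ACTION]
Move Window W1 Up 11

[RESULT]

 ┃key0 = valu┃2024-01-15 00:00:1░┃              
 ┃key1 = valu┃2024-01-15 00:00:2░┃              
 ┃key2 = valu┃2024-01-15 00:00:2▼┃              
 ┃key3 = valu┗━━━━━━━━━━━━━━━━━━━┛              
 ┃key4 = value63     ┃                          
 ┃key5 = value51     ┃                          
 ┃key6 = value42     ┃                          
 ┃$ python -c "print(┃                          
 ┃[0, 1, 2, 3, 4]    ┃                          
 ┃$ python -c "print(┃                          
 ┃4                  ┃                          
 ┃$ █                ┃                          
 ┃                   ┃                          
 ┃                   ┃                          
 ┃                   ┃                          
 ┗━━━━━━━━━━━━━━━━━━━┛                          
                                                
                                                


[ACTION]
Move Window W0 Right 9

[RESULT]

          ┃ke┃2024-01-15 00:00:1░┃              
          ┃ke┃2024-01-15 00:00:2░┃              
          ┃ke┃2024-01-15 00:00:2▼┃              
          ┃ke┗━━━━━━━━━━━━━━━━━━━┛              
          ┃key4 = value63     ┃                 
          ┃key5 = value51     ┃                 
          ┃key6 = value42     ┃                 
          ┃$ python -c "print(┃                 
          ┃[0, 1, 2, 3, 4]    ┃                 
          ┃$ python -c "print(┃                 
          ┃4                  ┃                 
          ┃$ █                ┃                 
          ┃                   ┃                 
          ┃                   ┃                 
          ┃                   ┃                 
          ┗━━━━━━━━━━━━━━━━━━━┛                 
                                                
                                                


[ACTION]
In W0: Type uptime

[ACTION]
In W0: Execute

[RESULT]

          ┃ke┃2024-01-15 00:00:1░┃              
          ┃ke┃2024-01-15 00:00:2░┃              
          ┃ke┃2024-01-15 00:00:2▼┃              
          ┃ke┗━━━━━━━━━━━━━━━━━━━┛              
          ┃key4 = value63     ┃                 
          ┃key5 = value51     ┃                 
          ┃key6 = value42     ┃                 
          ┃$ python -c "print(┃                 
          ┃[0, 1, 2, 3, 4]    ┃                 
          ┃$ python -c "print(┃                 
          ┃4                  ┃                 
          ┃$ uptime           ┃                 
          ┃ 10:00  up 299 days┃                 
          ┃$ █                ┃                 
          ┃                   ┃                 
          ┗━━━━━━━━━━━━━━━━━━━┛                 
                                                
                                                


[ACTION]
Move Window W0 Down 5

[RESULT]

          ┏━━┃2024-01-15 00:00:1░┃              
          ┃ T┃2024-01-15 00:00:2░┃              
          ┠──┃2024-01-15 00:00:2▼┃              
          ┃$ ┗━━━━━━━━━━━━━━━━━━━┛              
          ┃key0 = value17     ┃                 
          ┃key1 = value21     ┃                 
          ┃key2 = value13     ┃                 
          ┃key3 = value92     ┃                 
          ┃key4 = value63     ┃                 
          ┃key5 = value51     ┃                 
          ┃key6 = value42     ┃                 
          ┃$ python -c "print(┃                 
          ┃[0, 1, 2, 3, 4]    ┃                 
          ┃$ python -c "print(┃                 
          ┃4                  ┃                 
          ┃$ uptime           ┃                 
          ┃ 10:00  up 299 days┃                 
          ┃$ █                ┃                 
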